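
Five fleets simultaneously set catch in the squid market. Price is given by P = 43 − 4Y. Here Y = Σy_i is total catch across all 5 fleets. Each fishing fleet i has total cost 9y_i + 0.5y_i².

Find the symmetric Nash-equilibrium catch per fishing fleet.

A representative fishing fleet's profit is π_i = y_i(43 − 4Y) − 9y_i − 0.5y_i², with Y = y_i + Σ_{j≠i} y_j.
First-order condition: 34 − 9y_i − 4Σ_{j≠i} y_j = 0.
With identical fishing fleets, set every y_j = y: then 34 − 9y − 16y = 0, i.e. y = 34/25 = 1.36.

1.36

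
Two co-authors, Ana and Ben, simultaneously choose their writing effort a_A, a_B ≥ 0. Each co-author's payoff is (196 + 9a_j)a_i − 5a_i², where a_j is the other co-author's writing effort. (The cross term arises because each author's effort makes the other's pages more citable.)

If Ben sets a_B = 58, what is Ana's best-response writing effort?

Ana's payoff is (196 + 9a_B)a_A − 5a_A².
∂π/∂a_A = 196 + 9a_B − 10a_A = 0, so a_A = 19.6 + 0.9a_B.
At a_B = 58: a_A = 19.6 + 0.9·58 = 71.8.

71.8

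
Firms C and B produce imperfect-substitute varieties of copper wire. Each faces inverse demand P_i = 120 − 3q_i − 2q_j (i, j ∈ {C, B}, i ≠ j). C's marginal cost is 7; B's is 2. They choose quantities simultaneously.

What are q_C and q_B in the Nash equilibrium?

13.8125, 15.0625

Firm C's profit: π = q_C(120 − 3q_C − 2q_B) − 7q_C.
∂π/∂q_C = 113 − 6q_C − 2q_B = 0 ⇒ q_C = 113/6 − (1/3)q_B.
Similarly q_B = 59/3 − (1/3)q_C.
Substituting the second reaction function into the first: q_C = 113/6 − (1/3)(59/3 − (1/3)q_C), which gives (8/9)q_C = 221/18 ⇒ q_C = 13.8125.
Then q_B = 59/3 − (1/3)·13.8125 = 15.0625.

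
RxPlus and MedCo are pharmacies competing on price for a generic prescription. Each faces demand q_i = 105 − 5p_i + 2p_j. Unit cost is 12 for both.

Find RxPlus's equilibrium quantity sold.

RxPlus's profit: π = (p_{RxPlus} − 12)(105 − 5p_{RxPlus} + 2p_{MedCo}).
∂π/∂p_{RxPlus} = 165 − 10p_{RxPlus} + 2p_{MedCo} = 0 ⇒ p_{RxPlus} = 16.5 + 0.2p_{MedCo}.
By symmetry p_{MedCo} = p_{RxPlus}; substituting into the reaction function, 0.8p_{RxPlus} = 16.5 and p_{RxPlus} = 20.625.
q_{RxPlus} = 105 − 5·20.625 + 2·20.625 = 43.125.

43.125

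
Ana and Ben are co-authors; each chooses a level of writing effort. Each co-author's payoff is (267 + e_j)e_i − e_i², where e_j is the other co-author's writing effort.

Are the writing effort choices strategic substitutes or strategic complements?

Ana's payoff is (267 + e_B)e_A − e_A².
∂π/∂e_A = 267 + e_B − 2e_A = 0, so e_A = 133.5 + 0.5e_B.
The best-response slope de_A/de_B = 0.5 > 0: the reaction function is upward-sloping, so the choices are strategic complements.

strategic complements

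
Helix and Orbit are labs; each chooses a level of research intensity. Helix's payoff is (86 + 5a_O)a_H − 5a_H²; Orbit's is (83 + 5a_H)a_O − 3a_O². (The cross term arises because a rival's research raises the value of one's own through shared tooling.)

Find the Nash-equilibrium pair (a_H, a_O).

Expanding Helix's payoff: 86a_H + 5a_Oa_H − 5a_H².
∂π/∂a_H = 86 + 5a_O − 10a_H = 0, so a_H = 8.6 + 0.5a_O.
Likewise for Orbit: a_O = 83/6 + (5/6)a_H.
Solving the two reaction functions simultaneously: (1 − (0.5)(5/6))a_H = 8.6 + 0.5·(83/6), so (7/12)a_H = 931/60 and a_H = 26.6.
Then a_O = 83/6 + (5/6)·26.6 = 36.

26.6, 36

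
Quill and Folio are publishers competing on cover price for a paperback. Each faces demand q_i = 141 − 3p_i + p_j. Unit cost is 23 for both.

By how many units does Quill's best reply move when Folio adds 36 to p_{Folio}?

6

Quill's profit: π = (p_{Quill} − 23)(141 − 3p_{Quill} + p_{Folio}).
∂π/∂p_{Quill} = 210 − 6p_{Quill} + p_{Folio} = 0 ⇒ p_{Quill} = 35 + (1/6)p_{Folio}.
The reaction-function slope is 1/6, so a 36-unit rise in p_{Folio} moves p_{Quill} by 1/6 × 36 = 6. Quill's best response rises — the actions are strategic complements.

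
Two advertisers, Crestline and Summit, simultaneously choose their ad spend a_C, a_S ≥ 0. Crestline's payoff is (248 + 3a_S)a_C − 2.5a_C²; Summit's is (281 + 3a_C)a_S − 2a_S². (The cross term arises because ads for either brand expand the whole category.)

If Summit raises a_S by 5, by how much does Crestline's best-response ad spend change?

Expanding Crestline's payoff: 248a_C + 3a_Sa_C − 2.5a_C².
∂π/∂a_C = 248 + 3a_S − 5a_C = 0, so a_C = 49.6 + 0.6a_S.
The reaction-function slope is 0.6, so a 5-unit rise in a_S moves a_C by 0.6 × 5 = 3. Crestline's best response rises — the actions are strategic complements.

3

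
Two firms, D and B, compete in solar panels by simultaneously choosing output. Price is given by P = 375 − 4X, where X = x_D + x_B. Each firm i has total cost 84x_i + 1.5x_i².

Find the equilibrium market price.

Firm D's profit: π = x_D(375 − 4(x_D + x_B)) − 84x_D − 1.5x_D².
∂π/∂x_D = 291 − 11x_D − 4x_B = 0, so x_D = 291/11 − (4/11)x_B.
By symmetry x_B = x_D; substituting into the reaction function, (15/11)x_D = 291/11 and x_D = 19.4.
Equilibrium price: P = 375 − 4·38.8 = 219.8.

219.8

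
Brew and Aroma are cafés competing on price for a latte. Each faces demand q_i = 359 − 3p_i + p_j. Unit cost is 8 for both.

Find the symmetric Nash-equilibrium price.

76.6

Brew's profit: π = (p_{Brew} − 8)(359 − 3p_{Brew} + p_{Aroma}).
∂π/∂p_{Brew} = 383 − 6p_{Brew} + p_{Aroma} = 0 ⇒ p_{Brew} = 383/6 + (1/6)p_{Aroma}.
The game is symmetric, so in equilibrium p_{Aroma} = p_{Brew}: the reaction function gives (5/6)p_{Brew} = 383/6, hence p_{Brew} = 76.6.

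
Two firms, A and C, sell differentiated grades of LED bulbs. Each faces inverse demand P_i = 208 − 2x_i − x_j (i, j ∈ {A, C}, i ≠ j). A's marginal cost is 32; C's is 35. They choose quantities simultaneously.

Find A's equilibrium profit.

2506.32

Firm A's profit: π = x_A(208 − 2x_A − x_C) − 32x_A.
∂π/∂x_A = 176 − 4x_A − x_C = 0 ⇒ x_A = 44 − 0.25x_C.
Similarly x_C = 43.25 − 0.25x_A.
Plugging x_C into A's best response: x_A = 44 − 0.25(43.25 − 0.25x_A) ⇒ 0.9375x_A = 33.1875, so x_A = 35.4.
Then x_C = 43.25 − 0.25·35.4 = 34.4.
P_A = 208 − 2·35.4 − 34.4 = 102.8.
Profit = (102.8 − 32)·35.4 = 2506.32.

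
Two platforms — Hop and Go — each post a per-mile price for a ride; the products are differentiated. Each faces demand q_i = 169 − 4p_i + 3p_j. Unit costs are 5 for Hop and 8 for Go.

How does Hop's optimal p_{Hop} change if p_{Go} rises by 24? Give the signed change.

9

Hop's profit: π = (p_{Hop} − 5)(169 − 4p_{Hop} + 3p_{Go}).
∂π/∂p_{Hop} = 189 − 8p_{Hop} + 3p_{Go} = 0 ⇒ p_{Hop} = 23.625 + 0.375p_{Go}.
The reaction-function slope is 0.375, so a 24-unit rise in p_{Go} moves p_{Hop} by 0.375 × 24 = 9. Hop's best response rises — the actions are strategic complements.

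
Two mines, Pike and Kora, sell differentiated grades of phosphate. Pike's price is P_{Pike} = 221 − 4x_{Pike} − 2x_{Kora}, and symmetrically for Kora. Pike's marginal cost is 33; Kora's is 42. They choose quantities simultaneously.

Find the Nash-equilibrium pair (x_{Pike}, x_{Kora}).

19.1, 17.6

Mine Pike's profit: π = x_{Pike}(221 − 4x_{Pike} − 2x_{Kora}) − 33x_{Pike}.
∂π/∂x_{Pike} = 188 − 8x_{Pike} − 2x_{Kora} = 0 ⇒ x_{Pike} = 23.5 − 0.25x_{Kora}.
Similarly x_{Kora} = 22.375 − 0.25x_{Pike}.
Solving the two reaction functions simultaneously: (1 − (−0.25)(−0.25))x_{Pike} = 23.5 − 0.25·22.375, so 0.9375x_{Pike} = 573/32 and x_{Pike} = 19.1.
Then x_{Kora} = 22.375 − 0.25·19.1 = 17.6.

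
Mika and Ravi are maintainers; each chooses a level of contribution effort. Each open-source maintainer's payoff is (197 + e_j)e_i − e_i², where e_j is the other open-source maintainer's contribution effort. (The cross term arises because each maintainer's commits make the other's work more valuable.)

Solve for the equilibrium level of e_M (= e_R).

Mika's payoff is (197 + e_R)e_M − e_M².
∂π/∂e_M = 197 + e_R − 2e_M = 0, so e_M = 98.5 + 0.5e_R.
Setting e_M = e_R in the reaction function: e_M = 98.5 + 0.5e_M, so e_M = 98.5 / 0.5 = 197.

197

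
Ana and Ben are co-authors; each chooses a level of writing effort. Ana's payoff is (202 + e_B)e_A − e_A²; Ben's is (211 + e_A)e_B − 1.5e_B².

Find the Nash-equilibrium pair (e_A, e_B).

Expanding Ana's payoff: 202e_A + e_Be_A − e_A².
∂π/∂e_A = 202 + e_B − 2e_A = 0, so e_A = 101 + 0.5e_B.
Likewise for Ben: e_B = 211/3 + (1/3)e_A.
Plugging e_B into Ana's best response: e_A = 101 + 0.5(211/3 + (1/3)e_A) ⇒ (5/6)e_A = 817/6, so e_A = 163.4.
Then e_B = 211/3 + (1/3)·163.4 = 124.8.

163.4, 124.8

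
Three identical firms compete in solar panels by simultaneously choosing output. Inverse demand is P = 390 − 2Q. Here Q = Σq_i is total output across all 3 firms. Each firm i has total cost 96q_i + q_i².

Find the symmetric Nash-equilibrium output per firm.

A representative firm's profit is π_i = q_i(390 − 2Q) − 96q_i − q_i², with Q = q_i + Σ_{j≠i} q_j.
First-order condition: 294 − 6q_i − 2Σ_{j≠i} q_j = 0.
With identical firms, set every q_j = q: then 294 − 6q − 4q = 0, i.e. q = 294/10 = 29.4.

29.4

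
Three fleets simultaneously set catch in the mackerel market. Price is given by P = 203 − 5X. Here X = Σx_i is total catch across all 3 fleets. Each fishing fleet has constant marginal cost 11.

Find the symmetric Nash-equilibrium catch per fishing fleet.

9.6

A representative fishing fleet's profit is π_i = x_i(203 − 5X) − 11x_i, with X = x_i + Σ_{j≠i} x_j.
First-order condition: 192 − 10x_i − 5Σ_{j≠i} x_j = 0.
With identical fishing fleets, set every x_j = x: then 192 − 10x − 10x = 0, i.e. x = 192/20 = 9.6.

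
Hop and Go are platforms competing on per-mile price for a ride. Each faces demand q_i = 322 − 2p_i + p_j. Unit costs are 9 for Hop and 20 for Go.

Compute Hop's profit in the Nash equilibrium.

22387.28

Hop's profit: π = (p_{Hop} − 9)(322 − 2p_{Hop} + p_{Go}).
∂π/∂p_{Hop} = 340 − 4p_{Hop} + p_{Go} = 0 ⇒ p_{Hop} = 85 + 0.25p_{Go}.
Similarly p_{Go} = 90.5 + 0.25p_{Hop}.
Solving the two reaction functions simultaneously: (1 − (0.25)(0.25))p_{Hop} = 85 + 0.25·90.5, so 0.9375p_{Hop} = 107.625 and p_{Hop} = 114.8.
Then p_{Go} = 90.5 + 0.25·114.8 = 119.2.
q_{Hop} = 322 − 2·114.8 + 119.2 = 211.6.
Profit = (114.8 − 9)·211.6 = 22387.28.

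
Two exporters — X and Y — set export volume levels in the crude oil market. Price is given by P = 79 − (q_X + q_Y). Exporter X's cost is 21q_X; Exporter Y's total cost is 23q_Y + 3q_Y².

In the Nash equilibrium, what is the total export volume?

Exporter X's profit: π = q_X(79 − (q_X + q_Y)) − 21q_X.
∂π/∂q_X = 58 − 2q_X − q_Y = 0, so q_X = 29 − 0.5q_Y.
For Y: ∂π/∂q_Y = 56 − 8q_Y − q_X = 0 ⇒ q_Y = 7 − 0.125q_X.
Substituting the second reaction function into the first: q_X = 29 − 0.5(7 − 0.125q_X), which gives 0.9375q_X = 25.5 ⇒ q_X = 27.2.
Then q_Y = 7 − 0.125·27.2 = 3.6.
Total export volume: 27.2 + 3.6 = 30.8.

30.8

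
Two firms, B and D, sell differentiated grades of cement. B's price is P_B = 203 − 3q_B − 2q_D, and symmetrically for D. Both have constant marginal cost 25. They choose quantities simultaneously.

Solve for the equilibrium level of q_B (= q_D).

Firm B's profit: π = q_B(203 − 3q_B − 2q_D) − 25q_B.
∂π/∂q_B = 178 − 6q_B − 2q_D = 0 ⇒ q_B = 89/3 − (1/3)q_D.
The game is symmetric, so in equilibrium q_D = q_B: the reaction function gives (4/3)q_B = 89/3, hence q_B = 22.25.

22.25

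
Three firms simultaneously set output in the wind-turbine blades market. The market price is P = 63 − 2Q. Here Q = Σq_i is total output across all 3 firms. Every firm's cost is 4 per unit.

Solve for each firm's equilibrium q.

7.375

A representative firm's profit is π_i = q_i(63 − 2Q) − 4q_i, with Q = q_i + Σ_{j≠i} q_j.
First-order condition: 59 − 4q_i − 2Σ_{j≠i} q_j = 0.
In a symmetric equilibrium every firm chooses the same q, so Σ_{j≠i} q_j = 2q. The condition becomes 59 − 8q = 0, giving q = 59/8 = 7.375.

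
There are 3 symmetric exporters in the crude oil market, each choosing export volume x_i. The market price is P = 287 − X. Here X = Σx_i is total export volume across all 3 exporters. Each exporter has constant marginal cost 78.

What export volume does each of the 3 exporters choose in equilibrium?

52.25

A representative exporter's profit is π_i = x_i(287 − X) − 78x_i, with X = x_i + Σ_{j≠i} x_j.
First-order condition: 209 − 2x_i − Σ_{j≠i} x_j = 0.
With identical exporters, set every x_j = x: then 209 − 2x − 2x = 0, i.e. x = 209/4 = 52.25.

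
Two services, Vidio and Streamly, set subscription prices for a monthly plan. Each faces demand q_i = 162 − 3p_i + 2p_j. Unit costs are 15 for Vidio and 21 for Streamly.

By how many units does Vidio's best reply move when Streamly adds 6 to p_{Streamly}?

2

Vidio's profit: π = (p_{Vidio} − 15)(162 − 3p_{Vidio} + 2p_{Streamly}).
∂π/∂p_{Vidio} = 207 − 6p_{Vidio} + 2p_{Streamly} = 0 ⇒ p_{Vidio} = 34.5 + (1/3)p_{Streamly}.
The reaction-function slope is 1/3, so a 6-unit rise in p_{Streamly} moves p_{Vidio} by 1/3 × 6 = 2. Vidio's best response rises — the actions are strategic complements.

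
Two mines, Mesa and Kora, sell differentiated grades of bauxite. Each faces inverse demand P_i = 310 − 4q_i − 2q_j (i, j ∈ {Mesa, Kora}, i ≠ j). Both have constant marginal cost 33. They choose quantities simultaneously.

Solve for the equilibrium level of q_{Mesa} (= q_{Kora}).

27.7

Mine Mesa's profit: π = q_{Mesa}(310 − 4q_{Mesa} − 2q_{Kora}) − 33q_{Mesa}.
∂π/∂q_{Mesa} = 277 − 8q_{Mesa} − 2q_{Kora} = 0 ⇒ q_{Mesa} = 34.625 − 0.25q_{Kora}.
By symmetry q_{Kora} = q_{Mesa}; substituting into the reaction function, 1.25q_{Mesa} = 34.625 and q_{Mesa} = 27.7.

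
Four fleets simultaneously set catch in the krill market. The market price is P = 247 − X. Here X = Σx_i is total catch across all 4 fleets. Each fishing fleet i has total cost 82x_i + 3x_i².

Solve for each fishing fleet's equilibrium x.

15

A representative fishing fleet's profit is π_i = x_i(247 − X) − 82x_i − 3x_i², with X = x_i + Σ_{j≠i} x_j.
First-order condition: 165 − 8x_i − Σ_{j≠i} x_j = 0.
Imposing symmetry (x_j = x for all j) turns Σ_{j≠i} x_j into 3x, so 165 = 11x and x = 15.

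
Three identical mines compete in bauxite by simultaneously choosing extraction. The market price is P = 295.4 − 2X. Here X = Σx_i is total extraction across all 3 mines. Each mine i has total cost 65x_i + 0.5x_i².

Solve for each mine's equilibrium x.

25.6

A representative mine's profit is π_i = x_i(295.4 − 2X) − 65x_i − 0.5x_i², with X = x_i + Σ_{j≠i} x_j.
First-order condition: 230.4 − 5x_i − 2Σ_{j≠i} x_j = 0.
In a symmetric equilibrium every mine chooses the same x, so Σ_{j≠i} x_j = 2x. The condition becomes 230.4 − 9x = 0, giving x = 230.4/9 = 25.6.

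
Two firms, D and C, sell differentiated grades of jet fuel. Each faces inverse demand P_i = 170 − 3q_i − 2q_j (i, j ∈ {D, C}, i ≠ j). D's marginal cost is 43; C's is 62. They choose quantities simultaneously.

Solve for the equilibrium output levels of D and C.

17.0625, 12.3125

Firm D's profit: π = q_D(170 − 3q_D − 2q_C) − 43q_D.
∂π/∂q_D = 127 − 6q_D − 2q_C = 0 ⇒ q_D = 127/6 − (1/3)q_C.
Similarly q_C = 18 − (1/3)q_D.
Plugging q_C into D's best response: q_D = 127/6 − (1/3)(18 − (1/3)q_D) ⇒ (8/9)q_D = 91/6, so q_D = 17.0625.
Then q_C = 18 − (1/3)·17.0625 = 12.3125.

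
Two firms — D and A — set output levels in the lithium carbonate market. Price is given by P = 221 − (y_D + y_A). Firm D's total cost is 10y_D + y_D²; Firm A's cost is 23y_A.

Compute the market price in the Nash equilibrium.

Firm D's profit: π = y_D(221 − (y_D + y_A)) − 10y_D − y_D².
∂π/∂y_D = 211 − 4y_D − y_A = 0, so y_D = 52.75 − 0.25y_A.
For A: ∂π/∂y_A = 198 − 2y_A − y_D = 0 ⇒ y_A = 99 − 0.5y_D.
Plugging y_A into D's best response: y_D = 52.75 − 0.25(99 − 0.5y_D) ⇒ 0.875y_D = 28, so y_D = 32.
Then y_A = 99 − 0.5·32 = 83.
Equilibrium price: P = 221 − 115 = 106.

106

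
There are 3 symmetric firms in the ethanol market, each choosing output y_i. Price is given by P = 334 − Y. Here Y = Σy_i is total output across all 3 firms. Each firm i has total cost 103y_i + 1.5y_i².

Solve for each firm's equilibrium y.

A representative firm's profit is π_i = y_i(334 − Y) − 103y_i − 1.5y_i², with Y = y_i + Σ_{j≠i} y_j.
First-order condition: 231 − 5y_i − Σ_{j≠i} y_j = 0.
In a symmetric equilibrium every firm chooses the same y, so Σ_{j≠i} y_j = 2y. The condition becomes 231 − 7y = 0, giving y = 231/7 = 33.

33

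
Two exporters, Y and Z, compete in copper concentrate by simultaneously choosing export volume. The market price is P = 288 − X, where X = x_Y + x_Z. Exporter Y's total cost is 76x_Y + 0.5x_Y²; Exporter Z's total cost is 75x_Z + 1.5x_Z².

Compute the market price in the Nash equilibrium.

197

Exporter Y's profit: π = x_Y(288 − (x_Y + x_Z)) − 76x_Y − 0.5x_Y².
∂π/∂x_Y = 212 − 3x_Y − x_Z = 0, so x_Y = 212/3 − (1/3)x_Z.
For Z: ∂π/∂x_Z = 213 − 5x_Z − x_Y = 0 ⇒ x_Z = 42.6 − 0.2x_Y.
Solving the two reaction functions simultaneously: (1 − (−1/3)(−0.2))x_Y = 212/3 − (1/3)·42.6, so (14/15)x_Y = 847/15 and x_Y = 60.5.
Then x_Z = 42.6 − 0.2·60.5 = 30.5.
Equilibrium price: P = 288 − 91 = 197.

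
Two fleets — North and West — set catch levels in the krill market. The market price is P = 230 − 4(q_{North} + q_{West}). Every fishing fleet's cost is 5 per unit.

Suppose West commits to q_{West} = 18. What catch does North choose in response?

19.125

Fishing fleet North's profit: π = q_{North}(230 − 4(q_{North} + q_{West})) − 5q_{North}.
∂π/∂q_{North} = 225 − 8q_{North} − 4q_{West} = 0, so q_{North} = 28.125 − 0.5q_{West}.
At q_{West} = 18: q_{North} = 28.125 − 0.5·18 = 19.125.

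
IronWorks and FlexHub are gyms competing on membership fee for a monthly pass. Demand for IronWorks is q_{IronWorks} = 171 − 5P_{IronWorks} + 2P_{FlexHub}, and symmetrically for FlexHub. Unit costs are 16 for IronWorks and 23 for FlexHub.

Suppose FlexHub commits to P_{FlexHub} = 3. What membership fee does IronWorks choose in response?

IronWorks's profit: π = (P_{IronWorks} − 16)(171 − 5P_{IronWorks} + 2P_{FlexHub}).
∂π/∂P_{IronWorks} = 251 − 10P_{IronWorks} + 2P_{FlexHub} = 0 ⇒ P_{IronWorks} = 25.1 + 0.2P_{FlexHub}.
At P_{FlexHub} = 3: P_{IronWorks} = 25.1 + 0.2·3 = 25.7.

25.7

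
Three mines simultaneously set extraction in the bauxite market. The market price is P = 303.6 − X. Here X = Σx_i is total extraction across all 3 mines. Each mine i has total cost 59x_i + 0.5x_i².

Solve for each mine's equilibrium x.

48.92

A representative mine's profit is π_i = x_i(303.6 − X) − 59x_i − 0.5x_i², with X = x_i + Σ_{j≠i} x_j.
First-order condition: 244.6 − 3x_i − Σ_{j≠i} x_j = 0.
In a symmetric equilibrium every mine chooses the same x, so Σ_{j≠i} x_j = 2x. The condition becomes 244.6 − 5x = 0, giving x = 244.6/5 = 48.92.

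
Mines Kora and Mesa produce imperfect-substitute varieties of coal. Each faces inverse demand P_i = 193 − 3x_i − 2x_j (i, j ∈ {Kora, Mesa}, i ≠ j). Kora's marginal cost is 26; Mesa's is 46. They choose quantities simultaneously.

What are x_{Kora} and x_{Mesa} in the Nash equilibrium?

22.125, 17.125

Mine Kora's profit: π = x_{Kora}(193 − 3x_{Kora} − 2x_{Mesa}) − 26x_{Kora}.
∂π/∂x_{Kora} = 167 − 6x_{Kora} − 2x_{Mesa} = 0 ⇒ x_{Kora} = 167/6 − (1/3)x_{Mesa}.
Similarly x_{Mesa} = 24.5 − (1/3)x_{Kora}.
Solving the two reaction functions simultaneously: (1 − (−1/3)(−1/3))x_{Kora} = 167/6 − (1/3)·24.5, so (8/9)x_{Kora} = 59/3 and x_{Kora} = 22.125.
Then x_{Mesa} = 24.5 − (1/3)·22.125 = 17.125.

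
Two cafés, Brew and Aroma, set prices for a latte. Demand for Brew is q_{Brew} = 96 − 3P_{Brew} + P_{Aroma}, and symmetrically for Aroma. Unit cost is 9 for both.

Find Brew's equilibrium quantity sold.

46.8

Brew's profit: π = (P_{Brew} − 9)(96 − 3P_{Brew} + P_{Aroma}).
∂π/∂P_{Brew} = 123 − 6P_{Brew} + P_{Aroma} = 0 ⇒ P_{Brew} = 20.5 + (1/6)P_{Aroma}.
Setting P_{Brew} = P_{Aroma} in the reaction function: P_{Brew} = 20.5 + (1/6)P_{Brew}, so P_{Brew} = 20.5 / (5/6) = 24.6.
q_{Brew} = 96 − 3·24.6 + 24.6 = 46.8.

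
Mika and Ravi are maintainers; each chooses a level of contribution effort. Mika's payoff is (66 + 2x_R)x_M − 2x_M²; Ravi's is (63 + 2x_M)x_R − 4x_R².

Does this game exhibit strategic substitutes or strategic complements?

Expanding Mika's payoff: 66x_M + 2x_Rx_M − 2x_M².
∂π/∂x_M = 66 + 2x_R − 4x_M = 0, so x_M = 16.5 + 0.5x_R.
The best-response slope dx_M/dx_R = 0.5 > 0: the reaction function is upward-sloping, so the choices are strategic complements.

strategic complements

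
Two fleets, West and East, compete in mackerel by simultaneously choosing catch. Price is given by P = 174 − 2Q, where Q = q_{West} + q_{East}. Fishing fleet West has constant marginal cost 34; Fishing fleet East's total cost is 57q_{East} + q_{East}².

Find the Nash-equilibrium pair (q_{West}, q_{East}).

Fishing fleet West's profit: π = q_{West}(174 − 2(q_{West} + q_{East})) − 34q_{West}.
∂π/∂q_{West} = 140 − 4q_{West} − 2q_{East} = 0, so q_{West} = 35 − 0.5q_{East}.
For East: ∂π/∂q_{East} = 117 − 6q_{East} − 2q_{West} = 0 ⇒ q_{East} = 19.5 − (1/3)q_{West}.
Solving the two reaction functions simultaneously: (1 − (−0.5)(−1/3))q_{West} = 35 − 0.5·19.5, so (5/6)q_{West} = 25.25 and q_{West} = 30.3.
Then q_{East} = 19.5 − (1/3)·30.3 = 9.4.

30.3, 9.4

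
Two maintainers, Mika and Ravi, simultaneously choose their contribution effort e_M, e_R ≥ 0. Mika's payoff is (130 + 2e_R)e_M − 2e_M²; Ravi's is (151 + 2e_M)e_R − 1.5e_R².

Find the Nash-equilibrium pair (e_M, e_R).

86.5, 108

Expanding Mika's payoff: 130e_M + 2e_Re_M − 2e_M².
∂π/∂e_M = 130 + 2e_R − 4e_M = 0, so e_M = 32.5 + 0.5e_R.
Likewise for Ravi: e_R = 151/3 + (2/3)e_M.
Substituting the second reaction function into the first: e_M = 32.5 + 0.5(151/3 + (2/3)e_M), which gives (2/3)e_M = 173/3 ⇒ e_M = 86.5.
Then e_R = 151/3 + (2/3)·86.5 = 108.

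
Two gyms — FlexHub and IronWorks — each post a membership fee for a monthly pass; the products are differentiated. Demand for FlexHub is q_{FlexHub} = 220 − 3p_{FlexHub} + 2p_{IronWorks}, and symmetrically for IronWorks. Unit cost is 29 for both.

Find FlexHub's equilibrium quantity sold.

FlexHub's profit: π = (p_{FlexHub} − 29)(220 − 3p_{FlexHub} + 2p_{IronWorks}).
∂π/∂p_{FlexHub} = 307 − 6p_{FlexHub} + 2p_{IronWorks} = 0 ⇒ p_{FlexHub} = 307/6 + (1/3)p_{IronWorks}.
Setting p_{FlexHub} = p_{IronWorks} in the reaction function: p_{FlexHub} = 307/6 + (1/3)p_{FlexHub}, so p_{FlexHub} = (307/6) / (2/3) = 76.75.
q_{FlexHub} = 220 − 3·76.75 + 2·76.75 = 143.25.

143.25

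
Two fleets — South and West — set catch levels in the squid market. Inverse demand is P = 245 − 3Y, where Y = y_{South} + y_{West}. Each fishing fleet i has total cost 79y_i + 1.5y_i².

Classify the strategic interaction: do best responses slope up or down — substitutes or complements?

strategic substitutes

Fishing fleet South's profit: π = y_{South}(245 − 3(y_{South} + y_{West})) − 79y_{South} − 1.5y_{South}².
∂π/∂y_{South} = 166 − 9y_{South} − 3y_{West} = 0, so y_{South} = 166/9 − (1/3)y_{West}.
The best-response slope dy_{South}/dy_{West} = −1/3 < 0: the reaction function is downward-sloping, so the choices are strategic substitutes.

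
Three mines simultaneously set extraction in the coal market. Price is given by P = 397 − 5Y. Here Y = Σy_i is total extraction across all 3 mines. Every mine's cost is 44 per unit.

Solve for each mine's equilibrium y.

17.65

A representative mine's profit is π_i = y_i(397 − 5Y) − 44y_i, with Y = y_i + Σ_{j≠i} y_j.
First-order condition: 353 − 10y_i − 5Σ_{j≠i} y_j = 0.
In a symmetric equilibrium every mine chooses the same y, so Σ_{j≠i} y_j = 2y. The condition becomes 353 − 20y = 0, giving y = 353/20 = 17.65.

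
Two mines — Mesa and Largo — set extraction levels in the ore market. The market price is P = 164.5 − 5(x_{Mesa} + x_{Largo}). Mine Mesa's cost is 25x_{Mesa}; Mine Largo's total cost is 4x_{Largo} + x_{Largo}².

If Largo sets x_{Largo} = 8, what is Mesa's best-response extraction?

Mine Mesa's profit: π = x_{Mesa}(164.5 − 5(x_{Mesa} + x_{Largo})) − 25x_{Mesa}.
∂π/∂x_{Mesa} = 139.5 − 10x_{Mesa} − 5x_{Largo} = 0, so x_{Mesa} = 13.95 − 0.5x_{Largo}.
At x_{Largo} = 8: x_{Mesa} = 13.95 − 0.5·8 = 9.95.

9.95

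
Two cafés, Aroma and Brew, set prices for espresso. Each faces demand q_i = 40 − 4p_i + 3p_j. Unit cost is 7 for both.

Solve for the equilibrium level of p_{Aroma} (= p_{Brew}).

13.6

Aroma's profit: π = (p_{Aroma} − 7)(40 − 4p_{Aroma} + 3p_{Brew}).
∂π/∂p_{Aroma} = 68 − 8p_{Aroma} + 3p_{Brew} = 0 ⇒ p_{Aroma} = 8.5 + 0.375p_{Brew}.
Setting p_{Aroma} = p_{Brew} in the reaction function: p_{Aroma} = 8.5 + 0.375p_{Aroma}, so p_{Aroma} = 8.5 / 0.625 = 13.6.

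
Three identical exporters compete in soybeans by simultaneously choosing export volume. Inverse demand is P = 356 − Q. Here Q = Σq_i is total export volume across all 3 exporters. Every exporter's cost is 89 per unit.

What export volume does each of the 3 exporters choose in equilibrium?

A representative exporter's profit is π_i = q_i(356 − Q) − 89q_i, with Q = q_i + Σ_{j≠i} q_j.
First-order condition: 267 − 2q_i − Σ_{j≠i} q_j = 0.
In a symmetric equilibrium every exporter chooses the same q, so Σ_{j≠i} q_j = 2q. The condition becomes 267 − 4q = 0, giving q = 267/4 = 66.75.

66.75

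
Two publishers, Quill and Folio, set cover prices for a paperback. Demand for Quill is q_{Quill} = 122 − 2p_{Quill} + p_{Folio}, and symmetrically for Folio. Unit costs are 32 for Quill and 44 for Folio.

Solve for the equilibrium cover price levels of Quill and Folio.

Quill's profit: π = (p_{Quill} − 32)(122 − 2p_{Quill} + p_{Folio}).
∂π/∂p_{Quill} = 186 − 4p_{Quill} + p_{Folio} = 0 ⇒ p_{Quill} = 46.5 + 0.25p_{Folio}.
Similarly p_{Folio} = 52.5 + 0.25p_{Quill}.
Solving the two reaction functions simultaneously: (1 − (0.25)(0.25))p_{Quill} = 46.5 + 0.25·52.5, so 0.9375p_{Quill} = 59.625 and p_{Quill} = 63.6.
Then p_{Folio} = 52.5 + 0.25·63.6 = 68.4.

63.6, 68.4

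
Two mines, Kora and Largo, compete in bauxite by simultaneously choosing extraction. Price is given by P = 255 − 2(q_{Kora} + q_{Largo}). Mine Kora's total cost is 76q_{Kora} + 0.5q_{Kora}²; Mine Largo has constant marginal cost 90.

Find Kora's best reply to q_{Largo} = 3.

34.6

Mine Kora's profit: π = q_{Kora}(255 − 2(q_{Kora} + q_{Largo})) − 76q_{Kora} − 0.5q_{Kora}².
∂π/∂q_{Kora} = 179 − 5q_{Kora} − 2q_{Largo} = 0, so q_{Kora} = 35.8 − 0.4q_{Largo}.
At q_{Largo} = 3: q_{Kora} = 35.8 − 0.4·3 = 34.6.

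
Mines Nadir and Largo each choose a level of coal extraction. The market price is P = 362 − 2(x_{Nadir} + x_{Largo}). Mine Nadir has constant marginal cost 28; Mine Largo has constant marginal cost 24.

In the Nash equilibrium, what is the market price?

138

Mine Nadir's profit: π = x_{Nadir}(362 − 2(x_{Nadir} + x_{Largo})) − 28x_{Nadir}.
∂π/∂x_{Nadir} = 334 − 4x_{Nadir} − 2x_{Largo} = 0, so x_{Nadir} = 83.5 − 0.5x_{Largo}.
By the same steps for Largo: x_{Largo} = 84.5 − 0.5x_{Nadir}.
Plugging x_{Largo} into Nadir's best response: x_{Nadir} = 83.5 − 0.5(84.5 − 0.5x_{Nadir}) ⇒ 0.75x_{Nadir} = 41.25, so x_{Nadir} = 55.
Then x_{Largo} = 84.5 − 0.5·55 = 57.
Equilibrium price: P = 362 − 2·112 = 138.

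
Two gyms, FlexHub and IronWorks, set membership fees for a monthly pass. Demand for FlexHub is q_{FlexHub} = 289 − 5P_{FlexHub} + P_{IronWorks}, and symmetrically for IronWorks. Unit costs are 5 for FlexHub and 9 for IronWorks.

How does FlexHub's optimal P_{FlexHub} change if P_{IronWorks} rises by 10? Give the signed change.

FlexHub's profit: π = (P_{FlexHub} − 5)(289 − 5P_{FlexHub} + P_{IronWorks}).
∂π/∂P_{FlexHub} = 314 − 10P_{FlexHub} + P_{IronWorks} = 0 ⇒ P_{FlexHub} = 31.4 + 0.1P_{IronWorks}.
The reaction-function slope is 0.1, so a 10-unit rise in P_{IronWorks} moves P_{FlexHub} by 0.1 × 10 = 1. FlexHub's best response rises — the actions are strategic complements.

1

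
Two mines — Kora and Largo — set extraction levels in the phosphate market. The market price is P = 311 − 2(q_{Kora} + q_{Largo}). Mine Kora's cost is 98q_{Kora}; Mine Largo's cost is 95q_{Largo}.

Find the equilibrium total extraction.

Mine Kora's profit: π = q_{Kora}(311 − 2(q_{Kora} + q_{Largo})) − 98q_{Kora}.
∂π/∂q_{Kora} = 213 − 4q_{Kora} − 2q_{Largo} = 0, so q_{Kora} = 53.25 − 0.5q_{Largo}.
By the same steps for Largo: q_{Largo} = 54 − 0.5q_{Kora}.
Plugging q_{Largo} into Kora's best response: q_{Kora} = 53.25 − 0.5(54 − 0.5q_{Kora}) ⇒ 0.75q_{Kora} = 26.25, so q_{Kora} = 35.
Then q_{Largo} = 54 − 0.5·35 = 36.5.
Total extraction: 35 + 36.5 = 71.5.

71.5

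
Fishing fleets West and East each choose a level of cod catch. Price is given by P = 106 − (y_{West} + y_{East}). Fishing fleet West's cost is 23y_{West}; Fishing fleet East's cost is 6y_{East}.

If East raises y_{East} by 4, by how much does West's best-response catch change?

-2

Fishing fleet West's profit: π = y_{West}(106 − (y_{West} + y_{East})) − 23y_{West}.
∂π/∂y_{West} = 83 − 2y_{West} − y_{East} = 0, so y_{West} = 41.5 − 0.5y_{East}.
The reaction-function slope is −0.5, so a 4-unit rise in y_{East} moves y_{West} by −0.5 × 4 = −2. West's best response falls — the actions are strategic substitutes.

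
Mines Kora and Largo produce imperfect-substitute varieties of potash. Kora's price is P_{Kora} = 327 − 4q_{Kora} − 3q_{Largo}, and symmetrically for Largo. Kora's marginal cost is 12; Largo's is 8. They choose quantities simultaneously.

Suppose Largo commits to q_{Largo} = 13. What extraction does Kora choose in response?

Mine Kora's profit: π = q_{Kora}(327 − 4q_{Kora} − 3q_{Largo}) − 12q_{Kora}.
∂π/∂q_{Kora} = 315 − 8q_{Kora} − 3q_{Largo} = 0 ⇒ q_{Kora} = 39.375 − 0.375q_{Largo}.
At q_{Largo} = 13: q_{Kora} = 39.375 − 0.375·13 = 34.5.

34.5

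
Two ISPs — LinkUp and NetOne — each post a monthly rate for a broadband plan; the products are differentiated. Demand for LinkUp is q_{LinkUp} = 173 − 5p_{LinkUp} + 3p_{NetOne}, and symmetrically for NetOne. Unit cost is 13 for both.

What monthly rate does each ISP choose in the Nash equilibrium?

LinkUp's profit: π = (p_{LinkUp} − 13)(173 − 5p_{LinkUp} + 3p_{NetOne}).
∂π/∂p_{LinkUp} = 238 − 10p_{LinkUp} + 3p_{NetOne} = 0 ⇒ p_{LinkUp} = 23.8 + 0.3p_{NetOne}.
By symmetry p_{NetOne} = p_{LinkUp}; substituting into the reaction function, 0.7p_{LinkUp} = 23.8 and p_{LinkUp} = 34.

34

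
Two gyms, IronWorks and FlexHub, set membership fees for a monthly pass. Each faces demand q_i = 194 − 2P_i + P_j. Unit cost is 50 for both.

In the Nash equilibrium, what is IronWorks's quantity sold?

IronWorks's profit: π = (P_{IronWorks} − 50)(194 − 2P_{IronWorks} + P_{FlexHub}).
∂π/∂P_{IronWorks} = 294 − 4P_{IronWorks} + P_{FlexHub} = 0 ⇒ P_{IronWorks} = 73.5 + 0.25P_{FlexHub}.
By symmetry P_{FlexHub} = P_{IronWorks}; substituting into the reaction function, 0.75P_{IronWorks} = 73.5 and P_{IronWorks} = 98.
q_{IronWorks} = 194 − 2·98 + 98 = 96.

96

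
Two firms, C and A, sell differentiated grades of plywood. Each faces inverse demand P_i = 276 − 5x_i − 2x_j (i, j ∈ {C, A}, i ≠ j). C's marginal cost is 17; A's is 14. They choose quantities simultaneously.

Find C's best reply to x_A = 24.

Firm C's profit: π = x_C(276 − 5x_C − 2x_A) − 17x_C.
∂π/∂x_C = 259 − 10x_C − 2x_A = 0 ⇒ x_C = 25.9 − 0.2x_A.
At x_A = 24: x_C = 25.9 − 0.2·24 = 21.1.

21.1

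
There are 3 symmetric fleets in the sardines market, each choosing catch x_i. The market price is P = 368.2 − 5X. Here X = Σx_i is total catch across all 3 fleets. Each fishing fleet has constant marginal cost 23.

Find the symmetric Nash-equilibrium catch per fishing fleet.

17.26

A representative fishing fleet's profit is π_i = x_i(368.2 − 5X) − 23x_i, with X = x_i + Σ_{j≠i} x_j.
First-order condition: 345.2 − 10x_i − 5Σ_{j≠i} x_j = 0.
With identical fishing fleets, set every x_j = x: then 345.2 − 10x − 10x = 0, i.e. x = 345.2/20 = 17.26.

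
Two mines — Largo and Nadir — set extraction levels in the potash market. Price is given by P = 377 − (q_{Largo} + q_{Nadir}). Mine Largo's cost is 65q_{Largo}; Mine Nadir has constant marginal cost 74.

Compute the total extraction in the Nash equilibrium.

Mine Largo's profit: π = q_{Largo}(377 − (q_{Largo} + q_{Nadir})) − 65q_{Largo}.
∂π/∂q_{Largo} = 312 − 2q_{Largo} − q_{Nadir} = 0, so q_{Largo} = 156 − 0.5q_{Nadir}.
By the same steps for Nadir: q_{Nadir} = 151.5 − 0.5q_{Largo}.
Solving the two reaction functions simultaneously: (1 − (−0.5)(−0.5))q_{Largo} = 156 − 0.5·151.5, so 0.75q_{Largo} = 80.25 and q_{Largo} = 107.
Then q_{Nadir} = 151.5 − 0.5·107 = 98.
Total extraction: 107 + 98 = 205.

205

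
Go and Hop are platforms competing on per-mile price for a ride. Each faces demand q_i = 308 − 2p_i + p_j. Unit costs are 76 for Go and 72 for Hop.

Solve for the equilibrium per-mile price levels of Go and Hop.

Go's profit: π = (p_{Go} − 76)(308 − 2p_{Go} + p_{Hop}).
∂π/∂p_{Go} = 460 − 4p_{Go} + p_{Hop} = 0 ⇒ p_{Go} = 115 + 0.25p_{Hop}.
Similarly p_{Hop} = 113 + 0.25p_{Go}.
Solving the two reaction functions simultaneously: (1 − (0.25)(0.25))p_{Go} = 115 + 0.25·113, so 0.9375p_{Go} = 143.25 and p_{Go} = 152.8.
Then p_{Hop} = 113 + 0.25·152.8 = 151.2.

152.8, 151.2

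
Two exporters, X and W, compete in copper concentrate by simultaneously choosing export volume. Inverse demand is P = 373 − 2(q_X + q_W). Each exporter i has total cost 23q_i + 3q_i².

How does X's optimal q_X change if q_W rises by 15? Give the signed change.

-3

Exporter X's profit: π = q_X(373 − 2(q_X + q_W)) − 23q_X − 3q_X².
∂π/∂q_X = 350 − 10q_X − 2q_W = 0, so q_X = 35 − 0.2q_W.
The reaction-function slope is −0.2, so a 15-unit rise in q_W moves q_X by −0.2 × 15 = −3. X's best response falls — the actions are strategic substitutes.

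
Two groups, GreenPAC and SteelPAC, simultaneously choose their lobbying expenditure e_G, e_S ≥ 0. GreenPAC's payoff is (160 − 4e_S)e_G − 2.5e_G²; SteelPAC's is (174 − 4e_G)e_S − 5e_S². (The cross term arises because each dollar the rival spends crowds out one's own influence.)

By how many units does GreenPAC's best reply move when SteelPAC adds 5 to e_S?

Expanding GreenPAC's payoff: 160e_G − 4e_Se_G − 2.5e_G².
∂π/∂e_G = 160 − 4e_S − 5e_G = 0, so e_G = 32 − 0.8e_S.
The reaction-function slope is −0.8, so a 5-unit rise in e_S moves e_G by −0.8 × 5 = −4. GreenPAC's best response falls — the actions are strategic substitutes.

-4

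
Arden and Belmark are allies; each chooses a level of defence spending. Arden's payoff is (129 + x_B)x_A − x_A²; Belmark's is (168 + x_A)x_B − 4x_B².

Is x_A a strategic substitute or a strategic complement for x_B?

Expanding Arden's payoff: 129x_A + x_Bx_A − x_A².
∂π/∂x_A = 129 + x_B − 2x_A = 0, so x_A = 64.5 + 0.5x_B.
The best-response slope dx_A/dx_B = 0.5 > 0: the reaction function is upward-sloping, so the choices are strategic complements.

strategic complements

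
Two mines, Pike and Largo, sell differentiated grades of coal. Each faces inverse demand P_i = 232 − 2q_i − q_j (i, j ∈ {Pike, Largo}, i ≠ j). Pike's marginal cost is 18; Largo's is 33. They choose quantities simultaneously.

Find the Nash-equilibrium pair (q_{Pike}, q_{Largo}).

Mine Pike's profit: π = q_{Pike}(232 − 2q_{Pike} − q_{Largo}) − 18q_{Pike}.
∂π/∂q_{Pike} = 214 − 4q_{Pike} − q_{Largo} = 0 ⇒ q_{Pike} = 53.5 − 0.25q_{Largo}.
Similarly q_{Largo} = 49.75 − 0.25q_{Pike}.
Solving the two reaction functions simultaneously: (1 − (−0.25)(−0.25))q_{Pike} = 53.5 − 0.25·49.75, so 0.9375q_{Pike} = 41.0625 and q_{Pike} = 43.8.
Then q_{Largo} = 49.75 − 0.25·43.8 = 38.8.

43.8, 38.8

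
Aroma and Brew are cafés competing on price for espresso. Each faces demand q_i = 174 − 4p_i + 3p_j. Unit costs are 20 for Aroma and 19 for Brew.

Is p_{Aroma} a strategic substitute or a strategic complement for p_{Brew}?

Aroma's profit: π = (p_{Aroma} − 20)(174 − 4p_{Aroma} + 3p_{Brew}).
∂π/∂p_{Aroma} = 254 − 8p_{Aroma} + 3p_{Brew} = 0 ⇒ p_{Aroma} = 31.75 + 0.375p_{Brew}.
The best-response slope dp_{Aroma}/dp_{Brew} = 0.375 > 0: the reaction function is upward-sloping, so the choices are strategic complements.

strategic complements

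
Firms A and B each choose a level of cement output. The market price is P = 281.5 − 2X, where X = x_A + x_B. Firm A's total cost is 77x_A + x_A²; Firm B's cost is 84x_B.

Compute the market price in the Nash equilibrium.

161.6

Firm A's profit: π = x_A(281.5 − 2(x_A + x_B)) − 77x_A − x_A².
∂π/∂x_A = 204.5 − 6x_A − 2x_B = 0, so x_A = 409/12 − (1/3)x_B.
For B: ∂π/∂x_B = 197.5 − 4x_B − 2x_A = 0 ⇒ x_B = 49.375 − 0.5x_A.
Plugging x_B into A's best response: x_A = 409/12 − (1/3)(49.375 − 0.5x_A) ⇒ (5/6)x_A = 17.625, so x_A = 21.15.
Then x_B = 49.375 − 0.5·21.15 = 38.8.
Equilibrium price: P = 281.5 − 2·59.95 = 161.6.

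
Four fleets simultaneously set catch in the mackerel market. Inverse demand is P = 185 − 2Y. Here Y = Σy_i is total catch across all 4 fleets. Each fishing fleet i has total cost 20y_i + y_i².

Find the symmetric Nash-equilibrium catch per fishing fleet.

A representative fishing fleet's profit is π_i = y_i(185 − 2Y) − 20y_i − y_i², with Y = y_i + Σ_{j≠i} y_j.
First-order condition: 165 − 6y_i − 2Σ_{j≠i} y_j = 0.
Imposing symmetry (y_j = y for all j) turns Σ_{j≠i} y_j into 3y, so 165 = 12y and y = 13.75.

13.75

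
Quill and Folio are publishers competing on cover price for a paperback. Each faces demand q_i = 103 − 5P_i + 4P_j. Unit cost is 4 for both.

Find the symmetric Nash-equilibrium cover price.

20.5

Quill's profit: π = (P_{Quill} − 4)(103 − 5P_{Quill} + 4P_{Folio}).
∂π/∂P_{Quill} = 123 − 10P_{Quill} + 4P_{Folio} = 0 ⇒ P_{Quill} = 12.3 + 0.4P_{Folio}.
By symmetry P_{Folio} = P_{Quill}; substituting into the reaction function, 0.6P_{Quill} = 12.3 and P_{Quill} = 20.5.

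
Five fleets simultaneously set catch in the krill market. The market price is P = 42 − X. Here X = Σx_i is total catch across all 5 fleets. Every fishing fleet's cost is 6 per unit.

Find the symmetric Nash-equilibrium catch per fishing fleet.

6

A representative fishing fleet's profit is π_i = x_i(42 − X) − 6x_i, with X = x_i + Σ_{j≠i} x_j.
First-order condition: 36 − 2x_i − Σ_{j≠i} x_j = 0.
Imposing symmetry (x_j = x for all j) turns Σ_{j≠i} x_j into 4x, so 36 = 6x and x = 6.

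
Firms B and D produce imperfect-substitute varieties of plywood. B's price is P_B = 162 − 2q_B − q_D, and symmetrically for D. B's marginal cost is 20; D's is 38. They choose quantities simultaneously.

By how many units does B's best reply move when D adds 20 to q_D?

-5

Firm B's profit: π = q_B(162 − 2q_B − q_D) − 20q_B.
∂π/∂q_B = 142 − 4q_B − q_D = 0 ⇒ q_B = 35.5 − 0.25q_D.
The reaction-function slope is −0.25, so a 20-unit rise in q_D moves q_B by −0.25 × 20 = −5. B's best response falls — the actions are strategic substitutes.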